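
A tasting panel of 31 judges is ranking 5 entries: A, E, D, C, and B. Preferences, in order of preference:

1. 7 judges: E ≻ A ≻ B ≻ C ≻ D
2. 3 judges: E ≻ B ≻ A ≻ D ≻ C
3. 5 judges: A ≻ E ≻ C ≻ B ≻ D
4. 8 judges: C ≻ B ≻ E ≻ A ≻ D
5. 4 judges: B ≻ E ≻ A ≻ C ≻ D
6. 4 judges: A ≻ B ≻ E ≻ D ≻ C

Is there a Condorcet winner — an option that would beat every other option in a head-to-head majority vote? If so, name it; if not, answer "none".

Checking pairwise contests:
E beats A 22–9.
B beats E 16–15.
A beats D 31–0.
A beats C 23–8.
A beats B 16–15.
Every option loses at least one head-to-head, so there is no Condorcet winner.

none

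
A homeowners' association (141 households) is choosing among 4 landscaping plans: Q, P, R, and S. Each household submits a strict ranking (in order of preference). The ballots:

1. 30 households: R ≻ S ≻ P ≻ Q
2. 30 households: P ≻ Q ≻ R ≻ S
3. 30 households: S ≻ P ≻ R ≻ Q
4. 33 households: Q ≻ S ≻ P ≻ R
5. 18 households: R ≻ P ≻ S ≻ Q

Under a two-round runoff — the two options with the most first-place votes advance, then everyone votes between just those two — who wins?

R

Round 1 first-place votes: Q 33, P 30, R 48, S 30.
R and Q advance.
Runoff: R is preferred to Q by 78 voters; Q by 63.
R wins the runoff.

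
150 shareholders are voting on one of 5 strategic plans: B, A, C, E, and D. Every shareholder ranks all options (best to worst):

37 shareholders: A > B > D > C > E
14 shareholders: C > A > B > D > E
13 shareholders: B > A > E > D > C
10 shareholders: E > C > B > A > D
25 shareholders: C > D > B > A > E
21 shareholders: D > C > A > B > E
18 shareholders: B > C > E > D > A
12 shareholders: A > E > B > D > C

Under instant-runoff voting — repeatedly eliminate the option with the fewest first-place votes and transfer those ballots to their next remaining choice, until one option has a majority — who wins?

C

Round 1: B 31, A 49, C 39, E 10, D 21. Eliminate E.
Round 2: B 31, A 49, C 49, D 21. Eliminate D.
Round 3: B 31, A 49, C 70. Eliminate B.
Round 4: A 62, C 88. C has a majority.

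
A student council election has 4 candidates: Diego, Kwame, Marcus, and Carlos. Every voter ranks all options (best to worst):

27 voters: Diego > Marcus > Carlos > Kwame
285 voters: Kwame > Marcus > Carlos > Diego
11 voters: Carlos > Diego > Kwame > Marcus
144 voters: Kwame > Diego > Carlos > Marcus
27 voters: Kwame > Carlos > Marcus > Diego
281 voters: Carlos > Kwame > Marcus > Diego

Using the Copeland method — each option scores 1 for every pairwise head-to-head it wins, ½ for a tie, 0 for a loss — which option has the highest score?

Kwame

Diego: loses to Kwame, Marcus, and Carlos → score 0.
Kwame: beats Diego, Marcus, and Carlos → score 3.
Marcus: beats Diego; loses to Kwame and Carlos → score 1.
Carlos: beats Diego and Marcus; loses to Kwame → score 2.
Kwame has the best pairwise record.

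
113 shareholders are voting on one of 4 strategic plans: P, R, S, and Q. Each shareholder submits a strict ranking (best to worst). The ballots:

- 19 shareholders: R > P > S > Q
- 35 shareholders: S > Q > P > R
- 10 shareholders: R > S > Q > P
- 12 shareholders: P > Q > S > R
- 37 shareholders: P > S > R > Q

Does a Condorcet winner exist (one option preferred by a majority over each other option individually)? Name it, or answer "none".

P vs R: 84–29 for P.
P vs S: 68–45 for P.
P vs Q: 68–45 for P.
P beats every other option head-to-head.

P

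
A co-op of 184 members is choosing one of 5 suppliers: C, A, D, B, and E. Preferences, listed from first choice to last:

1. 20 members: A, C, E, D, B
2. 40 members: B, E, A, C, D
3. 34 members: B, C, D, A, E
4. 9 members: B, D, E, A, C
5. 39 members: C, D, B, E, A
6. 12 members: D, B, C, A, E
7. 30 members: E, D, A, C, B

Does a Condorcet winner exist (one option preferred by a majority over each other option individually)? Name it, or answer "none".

Checking pairwise contests:
A beats C 99–85.
D beats A 124–60.
C beats D 133–51.
D beats B 101–83.
C beats E 105–79.
Every option loses at least one head-to-head, so there is no Condorcet winner.

none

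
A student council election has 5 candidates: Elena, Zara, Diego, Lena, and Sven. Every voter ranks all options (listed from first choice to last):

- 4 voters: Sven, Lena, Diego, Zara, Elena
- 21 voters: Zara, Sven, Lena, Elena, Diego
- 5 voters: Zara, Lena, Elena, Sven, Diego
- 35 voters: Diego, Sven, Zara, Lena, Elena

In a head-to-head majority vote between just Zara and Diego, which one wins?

Diego

Voters preferring Zara to Diego: 26; preferring Diego to Zara: 39.
Diego wins the head-to-head.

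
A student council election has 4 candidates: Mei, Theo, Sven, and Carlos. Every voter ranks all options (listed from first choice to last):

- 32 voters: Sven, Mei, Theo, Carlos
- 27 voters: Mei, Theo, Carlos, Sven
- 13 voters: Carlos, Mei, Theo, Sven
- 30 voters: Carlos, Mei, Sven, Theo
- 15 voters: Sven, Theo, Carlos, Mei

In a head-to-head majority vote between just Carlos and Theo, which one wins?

Theo

Voters preferring Carlos to Theo: 43; preferring Theo to Carlos: 74.
Theo wins the head-to-head.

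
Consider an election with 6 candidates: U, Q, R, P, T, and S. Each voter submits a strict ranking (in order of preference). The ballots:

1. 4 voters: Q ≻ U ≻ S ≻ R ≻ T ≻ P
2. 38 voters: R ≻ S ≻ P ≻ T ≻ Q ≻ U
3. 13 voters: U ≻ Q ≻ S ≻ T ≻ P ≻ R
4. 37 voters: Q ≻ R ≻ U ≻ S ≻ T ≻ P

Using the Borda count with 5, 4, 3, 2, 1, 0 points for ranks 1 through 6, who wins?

R

U: 4·4 + 38·0 + 13·5 + 37·3 = 192
Q: 4·5 + 38·1 + 13·4 + 37·5 = 295
R: 4·2 + 38·5 + 13·0 + 37·4 = 346
P: 4·0 + 38·3 + 13·1 + 37·0 = 127
T: 4·1 + 38·2 + 13·2 + 37·1 = 143
S: 4·3 + 38·4 + 13·3 + 37·2 = 277
R has the highest Borda score (346).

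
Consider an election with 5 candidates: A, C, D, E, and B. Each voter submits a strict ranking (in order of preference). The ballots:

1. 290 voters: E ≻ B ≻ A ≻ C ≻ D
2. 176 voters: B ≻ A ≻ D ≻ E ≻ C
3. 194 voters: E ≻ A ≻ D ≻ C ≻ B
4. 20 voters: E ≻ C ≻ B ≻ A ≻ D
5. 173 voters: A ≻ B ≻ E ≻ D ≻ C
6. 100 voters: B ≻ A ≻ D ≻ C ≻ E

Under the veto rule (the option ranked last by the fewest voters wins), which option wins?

A

Last-place votes: A 0, C 349, D 310, E 100, B 194.
A is ranked last by the fewest voters, so A wins.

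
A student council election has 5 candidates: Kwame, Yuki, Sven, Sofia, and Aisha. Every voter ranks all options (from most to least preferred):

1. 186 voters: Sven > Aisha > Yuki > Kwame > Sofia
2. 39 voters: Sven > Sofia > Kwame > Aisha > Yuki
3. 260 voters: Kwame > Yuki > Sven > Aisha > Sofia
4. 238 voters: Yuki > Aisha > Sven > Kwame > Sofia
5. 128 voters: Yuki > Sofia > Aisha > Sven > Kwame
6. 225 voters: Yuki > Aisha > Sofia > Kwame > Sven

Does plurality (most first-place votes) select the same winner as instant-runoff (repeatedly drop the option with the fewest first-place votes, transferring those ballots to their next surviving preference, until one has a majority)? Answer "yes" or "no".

Plurality — first-place votes: Kwame 260, Yuki 591, Sven 225, Sofia 0, Aisha 0. Winner: Yuki.
Instant-runoff — R1 Kwame 260, Yuki 591, Sven 225, Sofia 0, Aisha 0 (Yuki winner). Winner: Yuki.
The two methods agree.

yes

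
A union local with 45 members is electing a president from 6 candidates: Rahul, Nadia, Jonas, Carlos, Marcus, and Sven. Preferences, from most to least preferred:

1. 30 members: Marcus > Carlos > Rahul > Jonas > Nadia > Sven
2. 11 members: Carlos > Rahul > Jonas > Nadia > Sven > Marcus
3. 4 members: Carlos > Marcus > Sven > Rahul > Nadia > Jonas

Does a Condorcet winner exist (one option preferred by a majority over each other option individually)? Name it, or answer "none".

Marcus vs Rahul: 34–11 for Marcus.
Marcus vs Nadia: 34–11 for Marcus.
Marcus vs Jonas: 34–11 for Marcus.
Marcus vs Carlos: 30–15 for Marcus.
Marcus vs Sven: 34–11 for Marcus.
Marcus beats every other option head-to-head.

Marcus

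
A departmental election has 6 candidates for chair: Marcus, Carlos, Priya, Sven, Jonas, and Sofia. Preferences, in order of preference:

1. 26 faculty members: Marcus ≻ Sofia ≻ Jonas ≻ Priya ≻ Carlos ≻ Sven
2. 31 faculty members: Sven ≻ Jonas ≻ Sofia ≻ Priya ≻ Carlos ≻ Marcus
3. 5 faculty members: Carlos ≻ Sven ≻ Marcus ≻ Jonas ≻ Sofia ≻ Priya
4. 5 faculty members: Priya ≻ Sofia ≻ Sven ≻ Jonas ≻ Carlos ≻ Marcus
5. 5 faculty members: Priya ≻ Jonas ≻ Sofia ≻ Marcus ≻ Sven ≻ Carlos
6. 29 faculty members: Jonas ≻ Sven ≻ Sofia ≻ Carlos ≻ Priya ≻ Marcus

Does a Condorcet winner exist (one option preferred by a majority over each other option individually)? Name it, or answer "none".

Jonas

Jonas vs Marcus: 70–31 for Jonas.
Jonas vs Carlos: 96–5 for Jonas.
Jonas vs Priya: 91–10 for Jonas.
Jonas vs Sven: 60–41 for Jonas.
Jonas vs Sofia: 70–31 for Jonas.
Jonas beats every other option head-to-head.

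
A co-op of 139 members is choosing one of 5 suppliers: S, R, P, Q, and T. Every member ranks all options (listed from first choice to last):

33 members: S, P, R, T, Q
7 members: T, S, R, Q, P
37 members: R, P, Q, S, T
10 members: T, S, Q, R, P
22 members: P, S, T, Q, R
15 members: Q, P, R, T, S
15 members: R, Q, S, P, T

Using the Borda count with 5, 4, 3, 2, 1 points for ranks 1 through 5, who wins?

P

S: 33·5 + 7·4 + 37·2 + 10·4 + 22·4 + 15·1 + 15·3 = 455
R: 33·3 + 7·3 + 37·5 + 10·2 + 22·1 + 15·3 + 15·5 = 467
P: 33·4 + 7·1 + 37·4 + 10·1 + 22·5 + 15·4 + 15·2 = 497
Q: 33·1 + 7·2 + 37·3 + 10·3 + 22·2 + 15·5 + 15·4 = 367
T: 33·2 + 7·5 + 37·1 + 10·5 + 22·3 + 15·2 + 15·1 = 299
P has the highest Borda score (497).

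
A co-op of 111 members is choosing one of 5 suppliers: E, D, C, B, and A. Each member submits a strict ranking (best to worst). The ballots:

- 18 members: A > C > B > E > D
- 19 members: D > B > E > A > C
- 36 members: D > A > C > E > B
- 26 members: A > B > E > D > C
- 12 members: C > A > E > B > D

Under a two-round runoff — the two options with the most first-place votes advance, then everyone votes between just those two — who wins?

A

Round 1 first-place votes: E 0, D 55, C 12, B 0, A 44.
D and A advance.
Runoff: D is preferred to A by 55 voters; A by 56.
A wins the runoff.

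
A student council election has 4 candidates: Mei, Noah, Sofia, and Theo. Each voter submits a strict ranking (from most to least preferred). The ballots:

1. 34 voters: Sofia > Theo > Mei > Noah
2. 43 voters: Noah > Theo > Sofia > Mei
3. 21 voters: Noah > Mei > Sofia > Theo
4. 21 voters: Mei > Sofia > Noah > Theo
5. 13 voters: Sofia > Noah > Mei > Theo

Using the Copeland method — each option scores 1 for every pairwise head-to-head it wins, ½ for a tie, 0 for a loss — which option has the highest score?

Mei: loses to Noah, Sofia, and Theo → score 0.
Noah: beats Mei and Theo; loses to Sofia → score 2.
Sofia: beats Mei, Noah, and Theo → score 3.
Theo: beats Mei; loses to Noah and Sofia → score 1.
Sofia has the best pairwise record.

Sofia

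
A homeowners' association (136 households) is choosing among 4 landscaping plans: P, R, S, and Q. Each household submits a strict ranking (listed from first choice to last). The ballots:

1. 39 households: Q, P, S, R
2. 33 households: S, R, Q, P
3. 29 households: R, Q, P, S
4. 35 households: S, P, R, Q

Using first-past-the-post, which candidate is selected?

S

First-place votes: P 0, R 29, S 68, Q 39.
S has the most first-place votes.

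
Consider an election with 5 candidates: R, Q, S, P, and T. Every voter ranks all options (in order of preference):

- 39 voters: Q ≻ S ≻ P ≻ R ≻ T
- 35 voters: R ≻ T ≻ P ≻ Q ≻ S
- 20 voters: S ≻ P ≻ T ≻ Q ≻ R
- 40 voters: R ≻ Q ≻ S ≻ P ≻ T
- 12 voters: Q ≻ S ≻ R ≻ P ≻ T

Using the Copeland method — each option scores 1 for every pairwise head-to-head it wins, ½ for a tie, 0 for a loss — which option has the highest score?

R: beats Q, S, P, and T → score 4.
Q: beats S, P, and T; loses to R → score 3.
S: beats P and T; loses to R and Q → score 2.
P: beats T; loses to R, Q, and S → score 1.
T: loses to R, Q, S, and P → score 0.
R has the best pairwise record.

R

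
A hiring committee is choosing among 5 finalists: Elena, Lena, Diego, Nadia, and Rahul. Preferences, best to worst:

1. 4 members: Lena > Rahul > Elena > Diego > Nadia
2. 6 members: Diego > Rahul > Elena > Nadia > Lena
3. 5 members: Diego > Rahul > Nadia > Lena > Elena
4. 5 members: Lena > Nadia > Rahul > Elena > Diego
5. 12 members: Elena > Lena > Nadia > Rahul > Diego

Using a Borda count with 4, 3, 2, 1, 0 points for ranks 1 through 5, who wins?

Elena: 4·2 + 6·2 + 5·0 + 5·1 + 12·4 = 73
Lena: 4·4 + 6·0 + 5·1 + 5·4 + 12·3 = 77
Diego: 4·1 + 6·4 + 5·4 + 5·0 + 12·0 = 48
Nadia: 4·0 + 6·1 + 5·2 + 5·3 + 12·2 = 55
Rahul: 4·3 + 6·3 + 5·3 + 5·2 + 12·1 = 67
Lena has the highest Borda score (77).

Lena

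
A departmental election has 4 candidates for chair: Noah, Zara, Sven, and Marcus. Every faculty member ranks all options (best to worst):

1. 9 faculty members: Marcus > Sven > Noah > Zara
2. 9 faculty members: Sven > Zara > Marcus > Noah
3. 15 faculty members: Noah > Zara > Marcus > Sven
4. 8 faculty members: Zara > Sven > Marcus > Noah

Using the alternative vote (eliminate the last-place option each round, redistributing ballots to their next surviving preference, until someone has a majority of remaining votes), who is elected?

Sven

Round 1: Noah 15, Zara 8, Sven 9, Marcus 9. Eliminate Zara.
Round 2: Noah 15, Sven 17, Marcus 9. Eliminate Marcus.
Round 3: Noah 15, Sven 26. Sven has a majority.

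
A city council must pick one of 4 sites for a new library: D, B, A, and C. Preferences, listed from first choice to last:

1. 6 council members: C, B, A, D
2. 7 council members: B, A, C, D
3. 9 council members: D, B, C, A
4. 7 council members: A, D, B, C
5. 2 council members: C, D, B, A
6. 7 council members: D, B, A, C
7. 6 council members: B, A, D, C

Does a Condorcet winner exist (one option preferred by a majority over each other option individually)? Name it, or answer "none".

Checking pairwise contests:
A beats D 26–18.
D beats B 25–19.
B beats A 37–7.
D beats C 29–15.
Every option loses at least one head-to-head, so there is no Condorcet winner.

none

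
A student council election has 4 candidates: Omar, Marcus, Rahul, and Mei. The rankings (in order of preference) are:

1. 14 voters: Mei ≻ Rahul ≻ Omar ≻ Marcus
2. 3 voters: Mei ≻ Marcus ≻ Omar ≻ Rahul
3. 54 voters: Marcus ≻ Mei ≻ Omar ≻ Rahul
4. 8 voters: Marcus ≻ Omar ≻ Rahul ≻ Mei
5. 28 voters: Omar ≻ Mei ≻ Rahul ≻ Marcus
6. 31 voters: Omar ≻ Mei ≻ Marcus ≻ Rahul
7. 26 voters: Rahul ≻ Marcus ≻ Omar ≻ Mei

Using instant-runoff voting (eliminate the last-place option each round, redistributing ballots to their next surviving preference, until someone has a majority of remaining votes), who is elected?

Marcus

Round 1: Omar 59, Marcus 62, Rahul 26, Mei 17. Eliminate Mei.
Round 2: Omar 59, Marcus 65, Rahul 40. Eliminate Rahul.
Round 3: Omar 73, Marcus 91. Marcus has a majority.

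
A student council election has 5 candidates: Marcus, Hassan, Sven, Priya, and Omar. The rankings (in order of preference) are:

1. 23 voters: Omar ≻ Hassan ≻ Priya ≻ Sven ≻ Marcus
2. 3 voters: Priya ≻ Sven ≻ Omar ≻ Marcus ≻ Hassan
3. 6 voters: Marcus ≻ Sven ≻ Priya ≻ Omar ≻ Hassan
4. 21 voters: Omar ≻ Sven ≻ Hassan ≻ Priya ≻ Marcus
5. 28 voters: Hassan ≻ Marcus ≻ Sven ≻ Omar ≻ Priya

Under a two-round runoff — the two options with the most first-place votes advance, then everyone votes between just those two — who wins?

Round 1 first-place votes: Marcus 6, Hassan 28, Sven 0, Priya 3, Omar 44.
Omar and Hassan advance.
Runoff: Omar is preferred to Hassan by 53 voters; Hassan by 28.
Omar wins the runoff.

Omar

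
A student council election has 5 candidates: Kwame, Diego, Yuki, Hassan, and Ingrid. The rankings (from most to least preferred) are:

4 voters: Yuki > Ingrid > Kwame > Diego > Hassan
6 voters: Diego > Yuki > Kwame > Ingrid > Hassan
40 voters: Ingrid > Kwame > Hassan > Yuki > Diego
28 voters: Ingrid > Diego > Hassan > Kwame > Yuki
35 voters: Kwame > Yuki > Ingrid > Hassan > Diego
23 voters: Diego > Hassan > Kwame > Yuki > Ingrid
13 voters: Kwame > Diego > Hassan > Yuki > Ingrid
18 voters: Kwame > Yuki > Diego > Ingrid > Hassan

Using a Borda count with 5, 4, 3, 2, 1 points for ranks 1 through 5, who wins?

Kwame: 4·3 + 6·3 + 40·4 + 28·2 + 35·5 + 23·3 + 13·5 + 18·5 = 645
Diego: 4·2 + 6·5 + 40·1 + 28·4 + 35·1 + 23·5 + 13·4 + 18·3 = 446
Yuki: 4·5 + 6·4 + 40·2 + 28·1 + 35·4 + 23·2 + 13·2 + 18·4 = 436
Hassan: 4·1 + 6·1 + 40·3 + 28·3 + 35·2 + 23·4 + 13·3 + 18·1 = 433
Ingrid: 4·4 + 6·2 + 40·5 + 28·5 + 35·3 + 23·1 + 13·1 + 18·2 = 545
Kwame has the highest Borda score (645).

Kwame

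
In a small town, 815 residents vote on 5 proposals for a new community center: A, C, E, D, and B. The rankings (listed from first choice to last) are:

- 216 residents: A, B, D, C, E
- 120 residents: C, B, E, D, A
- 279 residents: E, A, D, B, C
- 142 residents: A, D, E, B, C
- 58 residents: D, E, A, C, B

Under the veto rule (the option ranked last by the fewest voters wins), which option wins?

Last-place votes: A 120, C 421, E 216, D 0, B 58.
D is ranked last by the fewest voters, so D wins.

D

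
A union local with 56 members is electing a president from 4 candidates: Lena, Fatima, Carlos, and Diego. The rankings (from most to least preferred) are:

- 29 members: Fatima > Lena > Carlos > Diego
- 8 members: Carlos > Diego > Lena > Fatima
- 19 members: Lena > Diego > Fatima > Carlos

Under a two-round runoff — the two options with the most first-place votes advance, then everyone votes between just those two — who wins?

Round 1 first-place votes: Lena 19, Fatima 29, Carlos 8, Diego 0.
Fatima and Lena advance.
Runoff: Fatima is preferred to Lena by 29 voters; Lena by 27.
Fatima wins the runoff.

Fatima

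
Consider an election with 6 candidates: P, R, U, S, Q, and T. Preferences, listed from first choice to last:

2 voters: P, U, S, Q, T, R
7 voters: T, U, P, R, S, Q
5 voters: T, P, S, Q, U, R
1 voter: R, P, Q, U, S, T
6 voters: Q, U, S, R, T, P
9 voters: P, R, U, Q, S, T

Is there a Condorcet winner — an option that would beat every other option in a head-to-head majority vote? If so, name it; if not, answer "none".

Checking pairwise contests:
T beats P 18–12.
P beats R 23–7.
P beats U 17–13.
P beats S 24–6.
P beats Q 24–6.
R beats T 16–14.
Every option loses at least one head-to-head, so there is no Condorcet winner.

none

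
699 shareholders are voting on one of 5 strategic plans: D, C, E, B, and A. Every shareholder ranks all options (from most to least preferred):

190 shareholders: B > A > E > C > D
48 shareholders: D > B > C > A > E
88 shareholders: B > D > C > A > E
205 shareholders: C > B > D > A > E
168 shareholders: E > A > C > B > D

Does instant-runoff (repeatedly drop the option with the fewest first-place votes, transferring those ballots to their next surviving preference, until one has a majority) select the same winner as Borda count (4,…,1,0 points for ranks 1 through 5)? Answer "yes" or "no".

no

Instant-runoff — R1 D 48, C 205, E 168, B 278, A 0 (A out); R2 D 48, C 205, E 168, B 278 (D out); R3 C 205, E 168, B 326 (E out); R4 C 373, B 326 (C winner). Winner: C.
Borda — scores: D 866, C 1618, E 1052, B 2039, A 1415. Winner: B.
The two methods disagree.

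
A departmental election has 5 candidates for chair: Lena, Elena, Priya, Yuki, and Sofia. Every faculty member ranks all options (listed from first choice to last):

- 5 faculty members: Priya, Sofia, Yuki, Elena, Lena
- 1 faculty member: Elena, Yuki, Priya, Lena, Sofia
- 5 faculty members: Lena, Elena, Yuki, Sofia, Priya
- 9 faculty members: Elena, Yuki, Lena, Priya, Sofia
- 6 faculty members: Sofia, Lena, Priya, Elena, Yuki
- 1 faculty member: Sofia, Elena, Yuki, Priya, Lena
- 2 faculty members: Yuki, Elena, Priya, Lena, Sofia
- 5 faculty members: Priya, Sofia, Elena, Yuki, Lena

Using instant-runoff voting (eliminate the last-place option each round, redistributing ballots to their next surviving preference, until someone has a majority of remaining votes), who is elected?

Round 1: Lena 5, Elena 10, Priya 10, Yuki 2, Sofia 7. Eliminate Yuki.
Round 2: Lena 5, Elena 12, Priya 10, Sofia 7. Eliminate Lena.
Round 3: Elena 17, Priya 10, Sofia 7. Eliminate Sofia.
Round 4: Elena 18, Priya 16. Elena has a majority.

Elena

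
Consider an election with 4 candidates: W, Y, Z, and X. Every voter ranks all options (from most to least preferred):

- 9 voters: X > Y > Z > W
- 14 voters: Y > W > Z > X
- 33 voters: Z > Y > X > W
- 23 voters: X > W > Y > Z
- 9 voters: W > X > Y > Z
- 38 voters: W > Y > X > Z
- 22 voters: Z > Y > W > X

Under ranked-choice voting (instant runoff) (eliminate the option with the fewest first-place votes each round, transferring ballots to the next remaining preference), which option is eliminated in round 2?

X

Round 1: W 47, Y 14, Z 55, X 32. Eliminate Y.
Round 2: W 61, Z 55, X 32. Eliminate X.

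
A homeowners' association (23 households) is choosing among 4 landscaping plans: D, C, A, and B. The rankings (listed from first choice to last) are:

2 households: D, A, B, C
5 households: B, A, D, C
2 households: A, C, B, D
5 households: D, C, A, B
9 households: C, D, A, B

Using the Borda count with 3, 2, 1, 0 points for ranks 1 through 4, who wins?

D

D: 2·3 + 5·1 + 2·0 + 5·3 + 9·2 = 44
C: 2·0 + 5·0 + 2·2 + 5·2 + 9·3 = 41
A: 2·2 + 5·2 + 2·3 + 5·1 + 9·1 = 34
B: 2·1 + 5·3 + 2·1 + 5·0 + 9·0 = 19
D has the highest Borda score (44).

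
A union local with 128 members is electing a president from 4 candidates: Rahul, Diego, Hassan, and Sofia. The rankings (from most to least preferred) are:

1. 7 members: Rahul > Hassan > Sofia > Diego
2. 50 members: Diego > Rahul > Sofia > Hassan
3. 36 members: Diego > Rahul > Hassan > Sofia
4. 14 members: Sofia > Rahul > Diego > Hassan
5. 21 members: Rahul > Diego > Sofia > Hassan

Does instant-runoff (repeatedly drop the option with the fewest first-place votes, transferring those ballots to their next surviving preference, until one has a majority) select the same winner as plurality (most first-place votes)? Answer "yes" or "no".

yes

Instant-runoff — R1 Rahul 28, Diego 86, Hassan 0, Sofia 14 (Diego winner). Winner: Diego.
Plurality — first-place votes: Rahul 28, Diego 86, Hassan 0, Sofia 14. Winner: Diego.
The two methods agree.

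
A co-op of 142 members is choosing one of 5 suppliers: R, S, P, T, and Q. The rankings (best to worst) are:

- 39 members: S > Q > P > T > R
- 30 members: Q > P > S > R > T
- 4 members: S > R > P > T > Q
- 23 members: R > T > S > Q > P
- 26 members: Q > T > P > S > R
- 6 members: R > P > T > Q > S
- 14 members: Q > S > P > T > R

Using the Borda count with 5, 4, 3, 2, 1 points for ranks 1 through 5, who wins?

R: 39·1 + 30·2 + 4·4 + 23·5 + 26·1 + 6·5 + 14·1 = 300
S: 39·5 + 30·3 + 4·5 + 23·3 + 26·2 + 6·1 + 14·4 = 488
P: 39·3 + 30·4 + 4·3 + 23·1 + 26·3 + 6·4 + 14·3 = 416
T: 39·2 + 30·1 + 4·2 + 23·4 + 26·4 + 6·3 + 14·2 = 358
Q: 39·4 + 30·5 + 4·1 + 23·2 + 26·5 + 6·2 + 14·5 = 568
Q has the highest Borda score (568).

Q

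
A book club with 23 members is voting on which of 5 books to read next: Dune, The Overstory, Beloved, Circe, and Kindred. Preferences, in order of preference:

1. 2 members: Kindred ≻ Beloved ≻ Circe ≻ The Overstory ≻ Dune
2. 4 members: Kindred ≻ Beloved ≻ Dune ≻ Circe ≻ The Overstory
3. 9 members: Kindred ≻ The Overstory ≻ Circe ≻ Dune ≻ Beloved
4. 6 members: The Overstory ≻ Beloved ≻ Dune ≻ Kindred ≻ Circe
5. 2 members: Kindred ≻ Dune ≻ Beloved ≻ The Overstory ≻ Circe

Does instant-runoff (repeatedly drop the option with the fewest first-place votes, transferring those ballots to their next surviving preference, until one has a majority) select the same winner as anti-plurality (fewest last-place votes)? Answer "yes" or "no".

Instant-runoff — R1 Dune 0, The Overstory 6, Beloved 0, Circe 0, Kindred 17 (Kindred winner). Winner: Kindred.
Anti-plurality — last-place votes: Dune 2, The Overstory 4, Beloved 9, Circe 8, Kindred 0. Winner: Kindred.
The two methods agree.

yes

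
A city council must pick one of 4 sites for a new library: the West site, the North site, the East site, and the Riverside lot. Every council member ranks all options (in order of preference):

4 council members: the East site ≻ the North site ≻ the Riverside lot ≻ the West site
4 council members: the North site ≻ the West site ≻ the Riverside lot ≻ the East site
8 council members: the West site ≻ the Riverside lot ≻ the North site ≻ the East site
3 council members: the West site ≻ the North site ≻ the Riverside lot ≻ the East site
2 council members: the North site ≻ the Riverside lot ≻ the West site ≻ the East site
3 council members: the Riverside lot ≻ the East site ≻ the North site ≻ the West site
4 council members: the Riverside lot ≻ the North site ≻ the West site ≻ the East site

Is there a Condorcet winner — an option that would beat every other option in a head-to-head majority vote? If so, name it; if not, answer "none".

Checking pairwise contests:
the North site beats the West site 17–11.
the Riverside lot beats the North site 15–13.
the West site beats the East site 21–7.
the West site beats the Riverside lot 15–13.
Every option loses at least one head-to-head, so there is no Condorcet winner.

none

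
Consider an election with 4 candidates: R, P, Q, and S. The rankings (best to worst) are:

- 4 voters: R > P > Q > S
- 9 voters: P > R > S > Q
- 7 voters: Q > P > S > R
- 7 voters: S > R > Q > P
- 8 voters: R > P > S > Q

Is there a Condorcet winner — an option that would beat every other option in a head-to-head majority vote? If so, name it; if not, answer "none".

R vs P: 19–16 for R.
R vs Q: 28–7 for R.
R vs S: 21–14 for R.
R beats every other option head-to-head.

R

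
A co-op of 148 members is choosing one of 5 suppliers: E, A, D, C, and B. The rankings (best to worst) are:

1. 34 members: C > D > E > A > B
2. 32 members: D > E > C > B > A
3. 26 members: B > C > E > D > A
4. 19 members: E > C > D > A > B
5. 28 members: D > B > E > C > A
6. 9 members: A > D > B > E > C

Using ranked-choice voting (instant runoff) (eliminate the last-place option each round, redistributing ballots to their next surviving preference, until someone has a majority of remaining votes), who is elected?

Round 1: E 19, A 9, D 60, C 34, B 26. Eliminate A.
Round 2: E 19, D 69, C 34, B 26. Eliminate E.
Round 3: D 69, C 53, B 26. Eliminate B.
Round 4: D 69, C 79. C has a majority.

C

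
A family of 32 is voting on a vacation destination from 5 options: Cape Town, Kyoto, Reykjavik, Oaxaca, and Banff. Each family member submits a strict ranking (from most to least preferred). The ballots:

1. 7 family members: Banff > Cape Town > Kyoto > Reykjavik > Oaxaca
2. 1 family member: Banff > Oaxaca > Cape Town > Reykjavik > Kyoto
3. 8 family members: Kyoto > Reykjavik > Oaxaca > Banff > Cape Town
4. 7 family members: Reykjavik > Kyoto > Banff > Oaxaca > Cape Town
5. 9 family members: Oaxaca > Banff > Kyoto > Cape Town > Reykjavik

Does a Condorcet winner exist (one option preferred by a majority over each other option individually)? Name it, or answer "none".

Checking pairwise contests:
Kyoto beats Cape Town 24–8.
Banff beats Kyoto 17–15.
Cape Town beats Reykjavik 17–15.
Kyoto beats Oaxaca 22–10.
Oaxaca beats Banff 17–15.
Every option loses at least one head-to-head, so there is no Condorcet winner.

none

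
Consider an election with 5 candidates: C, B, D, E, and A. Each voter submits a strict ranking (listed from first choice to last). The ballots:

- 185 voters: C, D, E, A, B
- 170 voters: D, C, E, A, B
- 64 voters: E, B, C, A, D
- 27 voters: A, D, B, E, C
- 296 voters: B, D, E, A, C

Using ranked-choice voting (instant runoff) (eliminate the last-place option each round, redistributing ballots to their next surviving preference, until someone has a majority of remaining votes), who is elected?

D

Round 1: C 185, B 296, D 170, E 64, A 27. Eliminate A.
Round 2: C 185, B 296, D 197, E 64. Eliminate E.
Round 3: C 185, B 360, D 197. Eliminate C.
Round 4: B 360, D 382. D has a majority.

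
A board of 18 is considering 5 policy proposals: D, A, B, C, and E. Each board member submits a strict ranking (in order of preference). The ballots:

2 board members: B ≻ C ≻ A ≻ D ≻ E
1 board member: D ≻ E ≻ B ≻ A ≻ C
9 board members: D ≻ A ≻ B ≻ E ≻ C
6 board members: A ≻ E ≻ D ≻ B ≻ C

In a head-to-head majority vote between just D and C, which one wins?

D

Voters preferring D to C: 16; preferring C to D: 2.
D wins the head-to-head.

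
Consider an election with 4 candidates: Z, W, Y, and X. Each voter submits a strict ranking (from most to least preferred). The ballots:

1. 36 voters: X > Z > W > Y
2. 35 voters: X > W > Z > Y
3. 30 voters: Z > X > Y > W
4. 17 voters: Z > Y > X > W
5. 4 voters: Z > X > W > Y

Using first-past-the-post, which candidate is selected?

X

First-place votes: Z 51, W 0, Y 0, X 71.
X has the most first-place votes.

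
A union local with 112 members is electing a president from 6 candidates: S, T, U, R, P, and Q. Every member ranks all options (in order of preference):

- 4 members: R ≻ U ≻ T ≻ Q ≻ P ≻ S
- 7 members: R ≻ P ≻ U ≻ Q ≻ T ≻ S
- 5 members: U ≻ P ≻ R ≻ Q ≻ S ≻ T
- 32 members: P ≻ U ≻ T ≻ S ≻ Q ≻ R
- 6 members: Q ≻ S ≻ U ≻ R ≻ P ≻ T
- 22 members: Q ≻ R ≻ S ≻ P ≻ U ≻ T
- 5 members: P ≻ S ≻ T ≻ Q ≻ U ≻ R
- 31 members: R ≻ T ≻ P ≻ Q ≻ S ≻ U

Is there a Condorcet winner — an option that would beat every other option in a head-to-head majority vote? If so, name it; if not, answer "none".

none

Checking pairwise contests:
T beats S 74–38.
U beats T 76–36.
S beats U 64–48.
Q beats R 65–47.
R beats P 70–42.
T beats Q 72–40.
Every option loses at least one head-to-head, so there is no Condorcet winner.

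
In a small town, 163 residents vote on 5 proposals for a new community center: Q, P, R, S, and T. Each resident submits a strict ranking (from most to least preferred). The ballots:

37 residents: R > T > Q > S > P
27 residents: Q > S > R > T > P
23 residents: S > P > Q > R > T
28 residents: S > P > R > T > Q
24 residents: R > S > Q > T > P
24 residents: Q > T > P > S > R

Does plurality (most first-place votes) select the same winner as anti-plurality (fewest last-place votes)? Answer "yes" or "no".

Plurality — first-place votes: Q 51, P 0, R 61, S 51, T 0. Winner: R.
Anti-plurality — last-place votes: Q 28, P 88, R 24, S 0, T 23. Winner: S.
The two methods disagree.

no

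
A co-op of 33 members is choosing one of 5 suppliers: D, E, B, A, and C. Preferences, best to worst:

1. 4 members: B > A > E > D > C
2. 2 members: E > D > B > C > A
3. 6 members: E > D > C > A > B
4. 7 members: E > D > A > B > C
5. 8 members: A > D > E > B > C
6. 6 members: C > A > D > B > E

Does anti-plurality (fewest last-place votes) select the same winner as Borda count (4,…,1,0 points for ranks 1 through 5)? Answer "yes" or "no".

Anti-plurality — last-place votes: D 0, E 6, B 6, A 2, C 19. Winner: D.
Borda — scores: D 85, E 84, B 41, A 82, C 38. Winner: D.
The two methods agree.

yes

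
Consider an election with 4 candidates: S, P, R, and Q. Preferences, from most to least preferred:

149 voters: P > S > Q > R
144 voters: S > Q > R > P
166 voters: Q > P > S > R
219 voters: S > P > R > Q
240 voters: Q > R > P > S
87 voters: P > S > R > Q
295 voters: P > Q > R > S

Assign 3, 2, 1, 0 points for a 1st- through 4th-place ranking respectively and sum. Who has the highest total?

S: 149·2 + 144·3 + 166·1 + 219·3 + 240·0 + 87·2 + 295·0 = 1727
P: 149·3 + 144·0 + 166·2 + 219·2 + 240·1 + 87·3 + 295·3 = 2603
R: 149·0 + 144·1 + 166·0 + 219·1 + 240·2 + 87·1 + 295·1 = 1225
Q: 149·1 + 144·2 + 166·3 + 219·0 + 240·3 + 87·0 + 295·2 = 2245
P has the highest Borda score (2603).

P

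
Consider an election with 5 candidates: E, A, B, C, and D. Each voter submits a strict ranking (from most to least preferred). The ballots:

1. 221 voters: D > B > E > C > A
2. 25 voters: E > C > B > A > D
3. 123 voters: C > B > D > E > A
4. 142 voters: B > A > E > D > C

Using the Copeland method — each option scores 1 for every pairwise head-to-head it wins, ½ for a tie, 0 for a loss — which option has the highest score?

B

E: beats A and C; loses to B and D → score 2.
A: loses to E, B, C, and D → score 0.
B: beats E, A, C, and D → score 4.
C: beats A; loses to E, B, and D → score 1.
D: beats E, A, and C; loses to B → score 3.
B has the best pairwise record.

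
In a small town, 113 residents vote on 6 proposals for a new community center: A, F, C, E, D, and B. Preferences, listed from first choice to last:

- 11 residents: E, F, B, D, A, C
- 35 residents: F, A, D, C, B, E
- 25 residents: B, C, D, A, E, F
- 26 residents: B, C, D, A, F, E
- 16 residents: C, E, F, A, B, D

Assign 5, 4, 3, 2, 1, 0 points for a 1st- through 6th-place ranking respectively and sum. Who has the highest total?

C

A: 11·1 + 35·4 + 25·2 + 26·2 + 16·2 = 285
F: 11·4 + 35·5 + 25·0 + 26·1 + 16·3 = 293
C: 11·0 + 35·2 + 25·4 + 26·4 + 16·5 = 354
E: 11·5 + 35·0 + 25·1 + 26·0 + 16·4 = 144
D: 11·2 + 35·3 + 25·3 + 26·3 + 16·0 = 280
B: 11·3 + 35·1 + 25·5 + 26·5 + 16·1 = 339
C has the highest Borda score (354).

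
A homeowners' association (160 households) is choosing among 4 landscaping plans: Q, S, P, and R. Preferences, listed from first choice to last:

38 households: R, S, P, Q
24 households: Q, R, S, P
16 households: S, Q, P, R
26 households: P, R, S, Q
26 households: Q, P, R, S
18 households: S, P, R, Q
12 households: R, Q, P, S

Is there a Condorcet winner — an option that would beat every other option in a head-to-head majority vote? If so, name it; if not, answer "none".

Checking pairwise contests:
S beats Q 98–62.
R beats S 126–34.
S beats P 96–64.
P beats R 86–74.
Every option loses at least one head-to-head, so there is no Condorcet winner.

none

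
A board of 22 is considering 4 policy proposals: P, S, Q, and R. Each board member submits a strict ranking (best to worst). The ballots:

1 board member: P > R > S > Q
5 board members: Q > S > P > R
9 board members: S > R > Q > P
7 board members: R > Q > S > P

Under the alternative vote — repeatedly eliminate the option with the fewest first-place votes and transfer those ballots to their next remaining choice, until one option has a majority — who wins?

Round 1: P 1, S 9, Q 5, R 7. Eliminate P.
Round 2: S 9, Q 5, R 8. Eliminate Q.
Round 3: S 14, R 8. S has a majority.

S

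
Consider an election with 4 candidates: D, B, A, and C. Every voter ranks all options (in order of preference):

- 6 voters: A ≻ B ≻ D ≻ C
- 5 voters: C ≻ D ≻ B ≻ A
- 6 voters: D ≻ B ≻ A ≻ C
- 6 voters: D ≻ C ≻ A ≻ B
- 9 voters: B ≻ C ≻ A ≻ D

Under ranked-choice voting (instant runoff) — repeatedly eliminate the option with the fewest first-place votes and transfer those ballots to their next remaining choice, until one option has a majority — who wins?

Round 1: D 12, B 9, A 6, C 5. Eliminate C.
Round 2: D 17, B 9, A 6. D has a majority.

D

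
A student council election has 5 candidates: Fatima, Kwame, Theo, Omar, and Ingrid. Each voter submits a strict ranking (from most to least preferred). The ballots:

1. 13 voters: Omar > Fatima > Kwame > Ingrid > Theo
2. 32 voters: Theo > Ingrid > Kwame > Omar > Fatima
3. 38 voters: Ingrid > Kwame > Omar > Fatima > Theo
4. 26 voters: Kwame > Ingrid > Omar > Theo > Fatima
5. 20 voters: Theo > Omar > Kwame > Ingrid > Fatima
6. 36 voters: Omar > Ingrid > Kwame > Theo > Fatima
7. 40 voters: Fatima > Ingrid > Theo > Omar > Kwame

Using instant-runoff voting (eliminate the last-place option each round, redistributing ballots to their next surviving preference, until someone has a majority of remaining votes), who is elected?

Ingrid

Round 1: Fatima 40, Kwame 26, Theo 52, Omar 49, Ingrid 38. Eliminate Kwame.
Round 2: Fatima 40, Theo 52, Omar 49, Ingrid 64. Eliminate Fatima.
Round 3: Theo 52, Omar 49, Ingrid 104. Ingrid has a majority.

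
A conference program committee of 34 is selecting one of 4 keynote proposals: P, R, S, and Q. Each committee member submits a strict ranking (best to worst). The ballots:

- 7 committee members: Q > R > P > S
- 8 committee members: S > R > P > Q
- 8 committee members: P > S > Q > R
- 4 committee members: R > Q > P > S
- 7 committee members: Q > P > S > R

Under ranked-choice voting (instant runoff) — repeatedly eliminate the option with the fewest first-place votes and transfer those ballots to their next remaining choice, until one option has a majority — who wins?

Q

Round 1: P 8, R 4, S 8, Q 14. Eliminate R.
Round 2: P 8, S 8, Q 18. Q has a majority.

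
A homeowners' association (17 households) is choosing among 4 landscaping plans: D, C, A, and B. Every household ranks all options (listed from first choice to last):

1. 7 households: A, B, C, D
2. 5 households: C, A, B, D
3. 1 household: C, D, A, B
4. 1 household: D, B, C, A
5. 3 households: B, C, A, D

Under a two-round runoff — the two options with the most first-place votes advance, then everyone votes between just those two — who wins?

C

Round 1 first-place votes: D 1, C 6, A 7, B 3.
A and C advance.
Runoff: A is preferred to C by 7 voters; C by 10.
C wins the runoff.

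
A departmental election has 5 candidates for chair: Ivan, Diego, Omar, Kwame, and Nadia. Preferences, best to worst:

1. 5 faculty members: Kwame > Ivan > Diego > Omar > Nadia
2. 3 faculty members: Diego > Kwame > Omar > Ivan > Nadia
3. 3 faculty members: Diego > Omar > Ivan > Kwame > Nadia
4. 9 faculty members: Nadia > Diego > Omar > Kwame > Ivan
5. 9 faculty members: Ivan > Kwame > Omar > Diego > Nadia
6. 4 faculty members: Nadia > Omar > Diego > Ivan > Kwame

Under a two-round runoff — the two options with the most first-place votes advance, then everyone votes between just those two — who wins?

Ivan

Round 1 first-place votes: Ivan 9, Diego 6, Omar 0, Kwame 5, Nadia 13.
Nadia and Ivan advance.
Runoff: Nadia is preferred to Ivan by 13 voters; Ivan by 20.
Ivan wins the runoff.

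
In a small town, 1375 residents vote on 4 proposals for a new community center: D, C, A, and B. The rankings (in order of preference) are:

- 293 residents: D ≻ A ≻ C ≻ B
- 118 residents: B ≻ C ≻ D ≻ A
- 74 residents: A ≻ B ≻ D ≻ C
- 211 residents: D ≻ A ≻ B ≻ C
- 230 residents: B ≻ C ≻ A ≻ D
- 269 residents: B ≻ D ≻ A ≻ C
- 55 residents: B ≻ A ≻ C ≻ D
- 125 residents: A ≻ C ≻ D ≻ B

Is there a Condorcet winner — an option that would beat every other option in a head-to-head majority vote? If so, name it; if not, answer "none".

none

Checking pairwise contests:
B beats D 746–629.
D beats C 847–528.
D beats A 891–484.
A beats B 703–672.
Every option loses at least one head-to-head, so there is no Condorcet winner.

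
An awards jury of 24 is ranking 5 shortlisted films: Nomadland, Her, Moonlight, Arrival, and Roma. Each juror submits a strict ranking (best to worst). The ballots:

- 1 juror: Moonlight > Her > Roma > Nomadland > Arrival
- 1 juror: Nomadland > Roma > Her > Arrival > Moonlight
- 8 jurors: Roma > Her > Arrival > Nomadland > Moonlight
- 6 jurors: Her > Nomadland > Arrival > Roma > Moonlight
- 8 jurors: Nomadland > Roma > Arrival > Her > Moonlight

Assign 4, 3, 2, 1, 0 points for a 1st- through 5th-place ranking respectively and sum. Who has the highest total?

Nomadland: 1·1 + 1·4 + 8·1 + 6·3 + 8·4 = 63
Her: 1·3 + 1·2 + 8·3 + 6·4 + 8·1 = 61
Moonlight: 1·4 + 1·0 + 8·0 + 6·0 + 8·0 = 4
Arrival: 1·0 + 1·1 + 8·2 + 6·2 + 8·2 = 45
Roma: 1·2 + 1·3 + 8·4 + 6·1 + 8·3 = 67
Roma has the highest Borda score (67).

Roma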